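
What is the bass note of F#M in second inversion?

F#M in root position is F♯–A♯–C♯.
Second inversion places the fifth in the bass, which is C♯.

C♯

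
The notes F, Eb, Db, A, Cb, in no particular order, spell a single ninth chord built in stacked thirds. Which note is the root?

Db

Arranged so that each adjacent pair is a third by letter name: Db – F – A – Cb – Eb.
The bottom of that stack, Db, is the root (this is Db dominant ninth sharp five).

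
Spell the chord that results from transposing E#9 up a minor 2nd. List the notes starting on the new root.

Transposed root: E# → F# (minor 2nd up). So we spell F# dominant ninth:
- root: F#
- major 3rd: A#
- perfect 5th: C#
- minor 7th: E
- major 9th: G#

F#, A#, C#, E, G#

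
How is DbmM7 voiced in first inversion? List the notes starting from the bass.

Fb – Ab – C – Db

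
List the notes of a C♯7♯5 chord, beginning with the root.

C♯7♯5: augmented seventh on C#.
C# — root
E# — major 3rd
G## — augmented 5th
B — minor 7th

C#  E#  G##  B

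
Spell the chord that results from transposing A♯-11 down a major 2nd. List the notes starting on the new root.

A# down a major 2nd → G#. New chord: G# minor eleventh.
Root: G#
Minor 3rd (3rd): B
Perfect 5th (5th): D#
Minor 7th (7th): F#
Major 9th (9th): A#
Perfect 11th (11th): C#

G# B D# F# A# C#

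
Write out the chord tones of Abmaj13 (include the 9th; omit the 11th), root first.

Abmaj13: major thirteenth on Ab.
- root: Ab
- major 3rd: C
- perfect 5th: Eb
- major 7th: G
- major 9th: Bb
- major 13th: F

Ab C Eb G Bb F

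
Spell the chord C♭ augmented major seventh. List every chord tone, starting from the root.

C♭ augmented major seventh is an augmented major seventh built on C-flat.
C-flat — root
E-flat — major 3rd
G — augmented 5th
B-flat — major 7th

C-flat, E-flat, G, B-flat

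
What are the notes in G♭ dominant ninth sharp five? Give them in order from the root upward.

G♭ dominant ninth sharp five is a dominant ninth sharp five built on Gb.
- root: Gb
- major 3rd: Bb
- augmented 5th: D
- minor 7th: Fb
- major 9th: Ab

Gb  Bb  D  Fb  Ab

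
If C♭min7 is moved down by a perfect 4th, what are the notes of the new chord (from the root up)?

G♭, B𝄫, D♭, F♭

A perfect 4th down from C♭ is G♭, so the new chord is G♭ minor seventh.
Root: G♭
Minor 3rd (3rd): B𝄫
Perfect 5th (5th): D♭
Minor 7th (7th): F♭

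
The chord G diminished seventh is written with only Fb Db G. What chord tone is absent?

The full G diminished seventh chord is G, Bb, Db, Fb.
Comparing with the voicing, the minor 3rd (3rd) — Bb — is absent.

Bb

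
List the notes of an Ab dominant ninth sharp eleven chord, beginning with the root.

A♭  C  E♭  G♭  B♭  D

Ab dominant ninth sharp eleven is a dominant ninth sharp eleven built on A♭.
- root: A♭
- major 3rd: C
- perfect 5th: E♭
- minor 7th: G♭
- major 9th: B♭
- augmented 11th: D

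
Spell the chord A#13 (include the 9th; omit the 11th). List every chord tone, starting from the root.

A#, C##, E#, G#, B#, F##

A#13: dominant thirteenth on A#.
Root: A#
Major 3rd (3rd): C##
Perfect 5th (5th): E#
Minor 7th (7th): G#
Major 9th (9th): B#
Major 13th (13th): F##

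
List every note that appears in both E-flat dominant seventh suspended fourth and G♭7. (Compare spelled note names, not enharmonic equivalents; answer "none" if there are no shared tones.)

Bb  Db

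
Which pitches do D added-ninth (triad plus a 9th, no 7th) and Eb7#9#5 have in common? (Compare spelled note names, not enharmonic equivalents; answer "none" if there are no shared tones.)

F#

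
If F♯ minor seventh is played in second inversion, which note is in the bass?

C-sharp

F♯ minor seventh in root position is F-sharp–A–C-sharp–E.
Second inversion places the fifth in the bass, which is C-sharp.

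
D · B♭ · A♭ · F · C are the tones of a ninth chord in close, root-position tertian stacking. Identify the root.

Arranged so that each adjacent pair is a third by letter name: B♭ – D – F – A♭ – C.
The bottom of that stack, B♭, is the root (this is B♭ dominant ninth).

B♭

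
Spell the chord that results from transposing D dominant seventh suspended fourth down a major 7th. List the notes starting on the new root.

Eb, Ab, Bb, Db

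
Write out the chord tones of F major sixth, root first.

F major sixth is a major sixth built on F.
- root: F
- major 3rd: A
- perfect 5th: C
- major 6th: D

F, A, C, D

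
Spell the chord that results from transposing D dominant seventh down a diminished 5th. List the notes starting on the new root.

G-sharp B-sharp D-sharp F-sharp

A diminished 5th down from D is G-sharp, so the new chord is G-sharp dominant seventh.
root → G-sharp
3rd (major 3rd) → B-sharp
5th (perfect 5th) → D-sharp
7th (minor 7th) → F-sharp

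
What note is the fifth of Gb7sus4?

Gb7sus4 is built on Gb; its 5th is a perfect 5th above the root.
A fifth above G uses the letter D, and the perfect 5th above Gb is Db.

Db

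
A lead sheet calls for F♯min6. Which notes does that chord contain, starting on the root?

F#, A, C#, D#

F♯min6: minor sixth on F#.
Root: F#
Minor 3rd (3rd): A
Perfect 5th (5th): C#
Major 6th (6th): D#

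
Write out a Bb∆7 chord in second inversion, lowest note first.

F  A  B♭  D

Bb∆7 = B♭–D–F–A; second inversion → fifth (F) lowest.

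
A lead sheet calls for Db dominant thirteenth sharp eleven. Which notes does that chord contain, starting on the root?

D-flat – F – A-flat – C-flat – E-flat – G – B-flat

Db dominant thirteenth sharp eleven: dominant thirteenth sharp eleven on D-flat.
root → D-flat
3rd (major 3rd) → F
5th (perfect 5th) → A-flat
7th (minor 7th) → C-flat
9th (major 9th) → E-flat
11th (augmented 11th) → G
13th (major 13th) → B-flat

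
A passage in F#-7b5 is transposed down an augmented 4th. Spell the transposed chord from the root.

C E♭ G♭ B♭

An augmented 4th down from F♯ is C, so the new chord is C half-diminished seventh.
root → C
3rd (minor 3rd) → E♭
5th (diminished 5th) → G♭
7th (minor 7th) → B♭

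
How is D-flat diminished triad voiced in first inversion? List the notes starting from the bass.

D-flat diminished triad = Db–Fb–Abb; first inversion → third (Fb) lowest.

Fb, Abb, Db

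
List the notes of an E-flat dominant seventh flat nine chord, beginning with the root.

E-flat  G  B-flat  D-flat  F-flat

E-flat dominant seventh flat nine: dominant seventh flat nine on E-flat.
root → E-flat
3rd (major 3rd) → G
5th (perfect 5th) → B-flat
7th (minor 7th) → D-flat
9th (minor 9th) → F-flat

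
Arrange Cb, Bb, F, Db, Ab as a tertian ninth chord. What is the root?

Arranged so that each adjacent pair is a third by letter name: Bb – Db – F – Ab – Cb.
The bottom of that stack, Bb, is the root (this is Bb minor seventh flat nine).

Bb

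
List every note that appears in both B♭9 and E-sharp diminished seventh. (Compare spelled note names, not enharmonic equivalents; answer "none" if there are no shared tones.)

B♭9 = Bb, D, F, Ab, C.
E-sharp diminished seventh = E#, G#, B, D.
Shared: D.

D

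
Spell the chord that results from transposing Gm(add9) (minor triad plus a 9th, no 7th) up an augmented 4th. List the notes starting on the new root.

C# – E – G# – D#

An augmented 4th up from G is C#, so the new chord is C# minor added-ninth.
C# — root
E — minor 3rd
G# — perfect 5th
D# — major 9th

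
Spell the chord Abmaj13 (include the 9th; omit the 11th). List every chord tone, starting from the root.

Ab C Eb G Bb F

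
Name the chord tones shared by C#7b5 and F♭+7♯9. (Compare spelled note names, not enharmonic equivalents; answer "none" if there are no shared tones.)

C#7b5 = C♯, E♯, G, B.
F♭+7♯9 = F♭, A♭, C, E𝄫, G.
Shared: G.

G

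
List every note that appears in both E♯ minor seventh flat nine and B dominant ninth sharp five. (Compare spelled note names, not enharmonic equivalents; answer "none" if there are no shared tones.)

D-sharp

E♯ minor seventh flat nine = E-sharp, G-sharp, B-sharp, D-sharp, F-sharp.
B dominant ninth sharp five = B, D-sharp, F-double-sharp, A, C-sharp.
Shared: D-sharp.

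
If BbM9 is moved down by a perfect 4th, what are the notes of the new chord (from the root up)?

F, A, C, E, G

A perfect 4th down from B♭ is F, so the new chord is F major ninth.
root → F
3rd (major 3rd) → A
5th (perfect 5th) → C
7th (major 7th) → E
9th (major 9th) → G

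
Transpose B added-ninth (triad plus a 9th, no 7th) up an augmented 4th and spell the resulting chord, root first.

E#, G##, B#, F##

Transposed root: B → E# (augmented 4th up). So we spell E# added-ninth:
Root: E#
Major 3rd (3rd): G##
Perfect 5th (5th): B#
Major 9th (9th): F##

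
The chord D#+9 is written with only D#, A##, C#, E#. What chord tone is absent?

F##

D#+9 = D#, F##, A##, C#, E#. The voicing lacks the 3rd (major 3rd), F##.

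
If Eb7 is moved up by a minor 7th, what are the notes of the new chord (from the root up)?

Db F Ab Cb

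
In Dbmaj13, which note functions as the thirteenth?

Dbmaj13 is built on Db; its 13th is a major 13th above the root.
A sixth above D uses the letter B, and the major 13th above Db is Bb.

Bb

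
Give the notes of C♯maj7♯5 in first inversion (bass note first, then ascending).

E#, G##, B#, C#

In root position, C♯maj7♯5 is C#–E#–G##–B#.
First inversion puts the third (E#) in the bass.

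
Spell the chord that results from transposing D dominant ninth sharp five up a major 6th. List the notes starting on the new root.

D up a major 6th → B. New chord: B dominant ninth sharp five.
B — root
D-sharp — major 3rd
F-double-sharp — augmented 5th
A — minor 7th
C-sharp — major 9th

B  D-sharp  F-double-sharp  A  C-sharp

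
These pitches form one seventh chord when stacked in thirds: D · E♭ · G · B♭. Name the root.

Arranged so that each adjacent pair is a third by letter name: E♭ – G – B♭ – D.
The bottom of that stack, E♭, is the root (this is E♭ major seventh).

E♭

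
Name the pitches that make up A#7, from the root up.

A#7 is a dominant seventh built on A♯.
root → A♯
3rd (major 3rd) → C𝄪
5th (perfect 5th) → E♯
7th (minor 7th) → G♯

A♯, C𝄪, E♯, G♯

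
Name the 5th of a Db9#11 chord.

Root of Db9#11 = Db. The 5th is a perfect 5th: Db up a perfect 5th → Ab.

Ab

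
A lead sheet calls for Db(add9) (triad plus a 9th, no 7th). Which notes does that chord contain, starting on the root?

Db(add9) is an added-ninth built on Db.
root → Db
3rd (major 3rd) → F
5th (perfect 5th) → Ab
9th (major 9th) → Eb

Db  F  Ab  Eb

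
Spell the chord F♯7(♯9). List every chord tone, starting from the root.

F♯7(♯9) is a dominant seventh sharp nine built on F#.
Root: F#
Major 3rd (3rd): A#
Perfect 5th (5th): C#
Minor 7th (7th): E
Augmented 9th (9th): G##

F#, A#, C#, E, G##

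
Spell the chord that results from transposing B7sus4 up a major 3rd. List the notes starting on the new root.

Transposed root: B → D# (major 3rd up). So we spell D# dominant seventh suspended fourth:
- root: D#
- perfect 4th: G#
- perfect 5th: A#
- minor 7th: C#

D# G# A# C#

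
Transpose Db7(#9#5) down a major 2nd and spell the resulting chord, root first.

Transposed root: Db → Cb (major 2nd down). So we spell Cb dominant seventh sharp nine sharp five:
root → Cb
3rd (major 3rd) → Eb
5th (augmented 5th) → G
7th (minor 7th) → Bbb
9th (augmented 9th) → D

Cb, Eb, G, Bbb, D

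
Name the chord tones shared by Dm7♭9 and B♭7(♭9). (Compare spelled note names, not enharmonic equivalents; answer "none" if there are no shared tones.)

D F

Dm7♭9: D F A C Eb
B♭7(♭9): Bb D F Ab Cb
Common to both → D, F.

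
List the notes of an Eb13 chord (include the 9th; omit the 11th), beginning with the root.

Eb13: dominant thirteenth on Eb.
Eb — root
G — major 3rd
Bb — perfect 5th
Db — minor 7th
F — major 9th
C — major 13th

Eb  G  Bb  Db  F  C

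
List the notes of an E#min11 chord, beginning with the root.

E♯, G♯, B♯, D♯, F𝄪, A♯

E#min11: minor eleventh on E♯.
root → E♯
3rd (minor 3rd) → G♯
5th (perfect 5th) → B♯
7th (minor 7th) → D♯
9th (major 9th) → F𝄪
11th (perfect 11th) → A♯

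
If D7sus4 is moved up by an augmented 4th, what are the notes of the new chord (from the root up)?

D up an augmented 4th → G#. New chord: G# dominant seventh suspended fourth.
G# — root
C# — perfect 4th
D# — perfect 5th
F# — minor 7th

G#  C#  D#  F#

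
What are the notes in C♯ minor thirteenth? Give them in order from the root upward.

C#  E  G#  B  D#  F#  A#

C♯ minor thirteenth is a minor thirteenth built on C#.
- root: C#
- minor 3rd: E
- perfect 5th: G#
- minor 7th: B
- major 9th: D#
- perfect 11th: F#
- major 13th: A#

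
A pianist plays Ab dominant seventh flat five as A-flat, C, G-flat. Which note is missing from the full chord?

E-double-flat

Ab dominant seventh flat five = A-flat, C, E-double-flat, G-flat. The voicing lacks the 5th (diminished 5th), E-double-flat.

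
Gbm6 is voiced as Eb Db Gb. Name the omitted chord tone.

Gbm6 = Gb, Bbb, Db, Eb. The voicing lacks the 3rd (minor 3rd), Bbb.

Bbb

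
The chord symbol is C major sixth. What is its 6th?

A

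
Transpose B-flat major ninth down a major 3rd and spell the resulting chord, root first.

Gb  Bb  Db  F  Ab

Transposed root: Bb → Gb (major 3rd down). So we spell Gb major ninth:
- root: Gb
- major 3rd: Bb
- perfect 5th: Db
- major 7th: F
- major 9th: Ab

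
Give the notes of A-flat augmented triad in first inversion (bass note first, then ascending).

C, E, Ab

A-flat augmented triad = Ab–C–E; first inversion → third (C) lowest.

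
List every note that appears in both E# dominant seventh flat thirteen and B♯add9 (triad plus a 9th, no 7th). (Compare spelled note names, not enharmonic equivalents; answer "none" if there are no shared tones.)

B#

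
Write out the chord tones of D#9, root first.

D#9: dominant ninth on D#.
- root: D#
- major 3rd: F##
- perfect 5th: A#
- minor 7th: C#
- major 9th: E#

D#, F##, A#, C#, E#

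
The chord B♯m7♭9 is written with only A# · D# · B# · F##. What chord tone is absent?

C#

The full B♯m7♭9 chord is B#, D#, F##, A#, C#.
Comparing with the voicing, the minor 9th (9th) — C# — is absent.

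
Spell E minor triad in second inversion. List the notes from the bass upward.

In root position, E minor triad is E–G–B.
Second inversion puts the fifth (B) in the bass.

B  E  G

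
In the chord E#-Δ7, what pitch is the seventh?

Root of E#-Δ7 = E♯. The 7th is a major 7th: E♯ up a major 7th → D𝄪.

D𝄪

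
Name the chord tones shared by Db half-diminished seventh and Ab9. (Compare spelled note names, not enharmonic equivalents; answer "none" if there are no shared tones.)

Db half-diminished seventh = D♭, F♭, A𝄫, C♭.
Ab9 = A♭, C, E♭, G♭, B♭.
Shared: none.

none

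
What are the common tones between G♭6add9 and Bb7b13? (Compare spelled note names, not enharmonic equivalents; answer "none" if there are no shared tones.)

Gb  Bb  Ab

G♭6add9 = Gb, Bb, Db, Eb, Ab.
Bb7b13 = Bb, D, F, Ab, Gb.
Shared: Gb, Bb, Ab.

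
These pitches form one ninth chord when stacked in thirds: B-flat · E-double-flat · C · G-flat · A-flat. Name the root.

Arranged so that each adjacent pair is a third by letter name: A-flat – C – E-double-flat – G-flat – B-flat.
The bottom of that stack, A-flat, is the root (this is A-flat dominant ninth flat five).

A-flat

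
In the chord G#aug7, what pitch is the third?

Root of G#aug7 = G♯. The 3rd is a major 3rd: G♯ up a major 3rd → B♯.

B♯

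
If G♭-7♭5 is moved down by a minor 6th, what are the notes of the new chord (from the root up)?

Transposed root: Gb → Bb (minor 6th down). So we spell Bb half-diminished seventh:
Bb — root
Db — minor 3rd
Fb — diminished 5th
Ab — minor 7th

Bb, Db, Fb, Ab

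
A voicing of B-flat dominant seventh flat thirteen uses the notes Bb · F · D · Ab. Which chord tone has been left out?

Gb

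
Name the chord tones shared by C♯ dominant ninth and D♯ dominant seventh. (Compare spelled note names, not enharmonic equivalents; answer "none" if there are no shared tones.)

C♯ dominant ninth = C-sharp, E-sharp, G-sharp, B, D-sharp.
D♯ dominant seventh = D-sharp, F-double-sharp, A-sharp, C-sharp.
Shared: C-sharp, D-sharp.

C-sharp, D-sharp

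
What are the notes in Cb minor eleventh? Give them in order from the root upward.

Cb minor eleventh: minor eleventh on Cb.
Root: Cb
Minor 3rd (3rd): Ebb
Perfect 5th (5th): Gb
Minor 7th (7th): Bbb
Major 9th (9th): Db
Perfect 11th (11th): Fb

Cb, Ebb, Gb, Bbb, Db, Fb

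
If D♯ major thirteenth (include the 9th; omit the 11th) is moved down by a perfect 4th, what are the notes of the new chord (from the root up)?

Transposed root: D# → A# (perfect 4th down). So we spell A# major thirteenth:
A# — root
C## — major 3rd
E# — perfect 5th
G## — major 7th
B# — major 9th
F## — major 13th

A#, C##, E#, G##, B#, F##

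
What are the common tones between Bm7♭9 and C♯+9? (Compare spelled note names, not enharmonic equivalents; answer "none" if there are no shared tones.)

Bm7♭9: B D F# A C
C♯+9: C# E# G## B D#
Common to both → B.

B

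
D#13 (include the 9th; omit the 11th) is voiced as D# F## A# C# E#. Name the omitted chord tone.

B#

The full D#13 chord is D#, F##, A#, C#, E#, B#.
Comparing with the voicing, the major 13th (13th) — B# — is absent.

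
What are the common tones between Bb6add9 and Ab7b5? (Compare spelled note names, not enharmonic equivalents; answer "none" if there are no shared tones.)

Bb6add9 = Bb, D, F, G, C.
Ab7b5 = Ab, C, Ebb, Gb.
Shared: C.

C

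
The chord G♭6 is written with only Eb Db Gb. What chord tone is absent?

Bb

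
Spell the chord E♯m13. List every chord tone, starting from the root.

E♯, G♯, B♯, D♯, F𝄪, A♯, C𝄪

Root E♯, quality minor thirteenth:
root → E♯
3rd (minor 3rd) → G♯
5th (perfect 5th) → B♯
7th (minor 7th) → D♯
9th (major 9th) → F𝄪
11th (perfect 11th) → A♯
13th (major 13th) → C𝄪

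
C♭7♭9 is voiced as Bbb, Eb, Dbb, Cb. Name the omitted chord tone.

Gb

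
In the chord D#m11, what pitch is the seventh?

C#

Root of D#m11 = D#. The 7th is a minor 7th: D# up a minor 7th → C#.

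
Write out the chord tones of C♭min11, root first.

C♭min11 is a minor eleventh built on Cb.
Cb — root
Ebb — minor 3rd
Gb — perfect 5th
Bbb — minor 7th
Db — major 9th
Fb — perfect 11th

Cb, Ebb, Gb, Bbb, Db, Fb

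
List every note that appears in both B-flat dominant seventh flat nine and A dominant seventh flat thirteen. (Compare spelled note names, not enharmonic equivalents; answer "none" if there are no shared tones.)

F

B-flat dominant seventh flat nine: Bb D F Ab Cb
A dominant seventh flat thirteen: A C# E G F
Common to both → F.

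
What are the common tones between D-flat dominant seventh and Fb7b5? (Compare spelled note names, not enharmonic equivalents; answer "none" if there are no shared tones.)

D-flat dominant seventh: Db F Ab Cb
Fb7b5: Fb Ab Cbb Ebb
Common to both → Ab.

Ab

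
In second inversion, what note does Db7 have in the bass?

A♭

Db7 in root position is D♭–F–A♭–C♭.
Second inversion places the fifth in the bass, which is A♭.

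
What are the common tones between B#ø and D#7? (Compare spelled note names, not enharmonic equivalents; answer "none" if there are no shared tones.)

B#ø: B♯ D♯ F♯ A♯
D#7: D♯ F𝄪 A♯ C♯
Common to both → D♯, A♯.

D♯  A♯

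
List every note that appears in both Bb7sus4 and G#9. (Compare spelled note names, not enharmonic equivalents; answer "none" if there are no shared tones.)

Bb7sus4: Bb Eb F Ab
G#9: G# B# D# F# A#
Common to both → none.

none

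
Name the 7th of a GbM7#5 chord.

F

GbM7#5 is built on Gb; its 7th is a major 7th above the root.
A seventh above G uses the letter F, and the major 7th above Gb is F.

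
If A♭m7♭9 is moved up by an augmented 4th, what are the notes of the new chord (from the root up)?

An augmented 4th up from A♭ is D, so the new chord is D minor seventh flat nine.
D — root
F — minor 3rd
A — perfect 5th
C — minor 7th
E♭ — minor 9th

D, F, A, C, E♭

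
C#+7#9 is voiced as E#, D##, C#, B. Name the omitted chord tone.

C#+7#9 = C#, E#, G##, B, D##. The voicing lacks the 5th (augmented 5th), G##.

G##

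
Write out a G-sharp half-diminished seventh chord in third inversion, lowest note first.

In root position, G-sharp half-diminished seventh is G-sharp–B–D–F-sharp.
Third inversion puts the seventh (F-sharp) in the bass.

F-sharp, G-sharp, B, D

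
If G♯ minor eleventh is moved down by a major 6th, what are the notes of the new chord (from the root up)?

B D F# A C# E

G# down a major 6th → B. New chord: B minor eleventh.
- root: B
- minor 3rd: D
- perfect 5th: F#
- minor 7th: A
- major 9th: C#
- perfect 11th: E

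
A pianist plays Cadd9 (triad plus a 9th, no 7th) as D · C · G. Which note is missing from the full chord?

E

Cadd9 = C, E, G, D. The voicing lacks the 3rd (major 3rd), E.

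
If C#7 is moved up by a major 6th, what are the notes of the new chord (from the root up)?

A# C## E# G#

Transposed root: C# → A# (major 6th up). So we spell A# dominant seventh:
root → A#
3rd (major 3rd) → C##
5th (perfect 5th) → E#
7th (minor 7th) → G#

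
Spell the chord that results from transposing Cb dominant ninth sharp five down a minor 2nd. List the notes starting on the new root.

B-flat  D  F-sharp  A-flat  C

Transposed root: C-flat → B-flat (minor 2nd down). So we spell B-flat dominant ninth sharp five:
- root: B-flat
- major 3rd: D
- augmented 5th: F-sharp
- minor 7th: A-flat
- major 9th: C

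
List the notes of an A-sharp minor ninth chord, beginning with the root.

A-sharp minor ninth: minor ninth on A♯.
A♯ — root
C♯ — minor 3rd
E♯ — perfect 5th
G♯ — minor 7th
B♯ — major 9th

A♯, C♯, E♯, G♯, B♯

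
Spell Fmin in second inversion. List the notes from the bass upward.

In root position, Fmin is F–Ab–C.
Second inversion puts the fifth (C) in the bass.

C, F, Ab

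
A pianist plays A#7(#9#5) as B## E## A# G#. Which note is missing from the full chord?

The full A#7(#9#5) chord is A#, C##, E##, G#, B##.
Comparing with the voicing, the major 3rd (3rd) — C## — is absent.

C##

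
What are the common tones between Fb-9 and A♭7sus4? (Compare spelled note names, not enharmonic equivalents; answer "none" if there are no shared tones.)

Fb-9: Fb Abb Cb Ebb Gb
A♭7sus4: Ab Db Eb Gb
Common to both → Gb.

Gb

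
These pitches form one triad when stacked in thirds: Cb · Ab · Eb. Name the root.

Arranged so that each adjacent pair is a third by letter name: Ab – Cb – Eb.
The bottom of that stack, Ab, is the root (this is Ab minor triad).

Ab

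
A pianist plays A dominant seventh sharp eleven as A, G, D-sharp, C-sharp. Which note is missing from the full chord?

A dominant seventh sharp eleven = A, C-sharp, E, G, D-sharp. The voicing lacks the 5th (perfect 5th), E.

E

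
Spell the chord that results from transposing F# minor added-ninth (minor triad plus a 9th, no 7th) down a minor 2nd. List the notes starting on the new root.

E-sharp  G-sharp  B-sharp  F-double-sharp

A minor 2nd down from F-sharp is E-sharp, so the new chord is E-sharp minor added-ninth.
root → E-sharp
3rd (minor 3rd) → G-sharp
5th (perfect 5th) → B-sharp
9th (major 9th) → F-double-sharp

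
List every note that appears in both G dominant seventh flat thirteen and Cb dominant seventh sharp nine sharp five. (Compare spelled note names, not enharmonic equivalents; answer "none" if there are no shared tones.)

G, D, E-flat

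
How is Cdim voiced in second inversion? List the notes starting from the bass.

Cdim = C–Eb–Gb; second inversion → fifth (Gb) lowest.

Gb C Eb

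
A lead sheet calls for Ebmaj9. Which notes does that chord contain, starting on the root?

Eb  G  Bb  D  F

Ebmaj9: major ninth on Eb.
root → Eb
3rd (major 3rd) → G
5th (perfect 5th) → Bb
7th (major 7th) → D
9th (major 9th) → F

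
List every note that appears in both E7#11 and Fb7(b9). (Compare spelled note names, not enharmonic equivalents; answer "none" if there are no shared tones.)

none

E7#11: E G# B D A#
Fb7(b9): Fb Ab Cb Ebb Gbb
Common to both → none.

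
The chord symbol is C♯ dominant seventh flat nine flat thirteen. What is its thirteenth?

A

C♯ dominant seventh flat nine flat thirteen is built on C#; its 13th is a minor 13th above the root.
A sixth above C uses the letter A, and the minor 13th above C# is A.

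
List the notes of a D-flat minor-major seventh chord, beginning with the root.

Root Db, quality minor-major seventh:
- root: Db
- minor 3rd: Fb
- perfect 5th: Ab
- major 7th: C

Db – Fb – Ab – C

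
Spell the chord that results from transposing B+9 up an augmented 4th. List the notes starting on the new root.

Transposed root: B → E♯ (augmented 4th up). So we spell E♯ dominant ninth sharp five:
root → E♯
3rd (major 3rd) → G𝄪
5th (augmented 5th) → B𝄪
7th (minor 7th) → D♯
9th (major 9th) → F𝄪

E♯ – G𝄪 – B𝄪 – D♯ – F𝄪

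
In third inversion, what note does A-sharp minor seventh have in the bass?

G#

A-sharp minor seventh = A#–C#–E#–G#. Third inversion → seventh in the bass = G#.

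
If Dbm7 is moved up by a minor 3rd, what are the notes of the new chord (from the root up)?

Transposed root: Db → Fb (minor 3rd up). So we spell Fb minor seventh:
- root: Fb
- minor 3rd: Abb
- perfect 5th: Cb
- minor 7th: Ebb

Fb Abb Cb Ebb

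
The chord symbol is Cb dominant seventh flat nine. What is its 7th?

B-double-flat

Root of Cb dominant seventh flat nine = C-flat. The 7th is a minor 7th: C-flat up a minor 7th → B-double-flat.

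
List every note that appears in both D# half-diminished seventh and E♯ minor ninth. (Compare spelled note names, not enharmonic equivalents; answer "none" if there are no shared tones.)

D#

D# half-diminished seventh: D# F# A C#
E♯ minor ninth: E# G# B# D# F##
Common to both → D#.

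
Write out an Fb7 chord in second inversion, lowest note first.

C♭  E𝄫  F♭  A♭

In root position, Fb7 is F♭–A♭–C♭–E𝄫.
Second inversion puts the fifth (C♭) in the bass.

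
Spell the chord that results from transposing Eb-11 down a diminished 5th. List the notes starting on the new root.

Transposed root: Eb → A (diminished 5th down). So we spell A minor eleventh:
A — root
C — minor 3rd
E — perfect 5th
G — minor 7th
B — major 9th
D — perfect 11th

A, C, E, G, B, D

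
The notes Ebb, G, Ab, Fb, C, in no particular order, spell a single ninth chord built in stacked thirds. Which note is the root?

Fb

Arranged so that each adjacent pair is a third by letter name: Fb – Ab – C – Ebb – G.
The bottom of that stack, Fb, is the root (this is Fb dominant seventh sharp nine sharp five).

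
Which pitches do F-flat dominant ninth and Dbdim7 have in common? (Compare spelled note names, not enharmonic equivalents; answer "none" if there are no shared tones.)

F-flat dominant ninth = Fb, Ab, Cb, Ebb, Gb.
Dbdim7 = Db, Fb, Abb, Cbb.
Shared: Fb.

Fb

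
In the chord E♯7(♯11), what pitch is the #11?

A##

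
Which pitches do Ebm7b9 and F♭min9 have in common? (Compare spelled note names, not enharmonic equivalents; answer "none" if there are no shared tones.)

Ebm7b9: Eb Gb Bb Db Fb
F♭min9: Fb Abb Cb Ebb Gb
Common to both → Gb, Fb.

Gb Fb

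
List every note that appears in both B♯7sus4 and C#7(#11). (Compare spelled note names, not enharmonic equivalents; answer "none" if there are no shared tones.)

E# F##

B♯7sus4 = B#, E#, F##, A#.
C#7(#11) = C#, E#, G#, B, F##.
Shared: E#, F##.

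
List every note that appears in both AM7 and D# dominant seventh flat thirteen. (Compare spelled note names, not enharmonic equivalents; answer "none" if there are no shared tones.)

C♯

AM7: A C♯ E G♯
D# dominant seventh flat thirteen: D♯ F𝄪 A♯ C♯ B
Common to both → C♯.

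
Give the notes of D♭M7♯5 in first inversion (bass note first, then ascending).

F, A, C, Db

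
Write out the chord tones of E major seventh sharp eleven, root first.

E, G-sharp, B, D-sharp, A-sharp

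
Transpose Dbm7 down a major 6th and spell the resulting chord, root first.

A major 6th down from Db is Fb, so the new chord is Fb minor seventh.
root → Fb
3rd (minor 3rd) → Abb
5th (perfect 5th) → Cb
7th (minor 7th) → Ebb

Fb Abb Cb Ebb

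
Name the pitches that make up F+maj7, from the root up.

F A C# E

Root F, quality augmented major seventh:
F — root
A — major 3rd
C# — augmented 5th
E — major 7th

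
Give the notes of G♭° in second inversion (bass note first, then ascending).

G♭° = Gb–Bbb–Dbb; second inversion → fifth (Dbb) lowest.

Dbb  Gb  Bbb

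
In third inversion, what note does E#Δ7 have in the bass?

E#Δ7 = E#–G##–B#–D##. Third inversion → seventh in the bass = D##.

D##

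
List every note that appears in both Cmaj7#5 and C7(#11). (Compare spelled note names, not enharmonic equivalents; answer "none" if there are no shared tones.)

C  E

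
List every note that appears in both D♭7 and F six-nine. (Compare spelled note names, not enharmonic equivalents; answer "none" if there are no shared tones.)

D♭7: Db F Ab Cb
F six-nine: F A C D G
Common to both → F.

F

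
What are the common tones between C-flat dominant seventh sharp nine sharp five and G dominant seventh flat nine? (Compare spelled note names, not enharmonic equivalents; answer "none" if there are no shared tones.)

G – D

C-flat dominant seventh sharp nine sharp five = C-flat, E-flat, G, B-double-flat, D.
G dominant seventh flat nine = G, B, D, F, A-flat.
Shared: G, D.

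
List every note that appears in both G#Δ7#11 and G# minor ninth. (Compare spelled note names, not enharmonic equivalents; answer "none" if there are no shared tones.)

G#  D#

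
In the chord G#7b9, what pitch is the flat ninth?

A

Root of G#7b9 = G♯. The 9th is a minor 9th: G♯ up a minor 9th → A.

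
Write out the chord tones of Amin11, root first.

A C E G B D

Amin11 is a minor eleventh built on A.
root → A
3rd (minor 3rd) → C
5th (perfect 5th) → E
7th (minor 7th) → G
9th (major 9th) → B
11th (perfect 11th) → D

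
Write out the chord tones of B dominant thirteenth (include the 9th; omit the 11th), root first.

B dominant thirteenth is a dominant thirteenth built on B.
- root: B
- major 3rd: D-sharp
- perfect 5th: F-sharp
- minor 7th: A
- major 9th: C-sharp
- major 13th: G-sharp

B, D-sharp, F-sharp, A, C-sharp, G-sharp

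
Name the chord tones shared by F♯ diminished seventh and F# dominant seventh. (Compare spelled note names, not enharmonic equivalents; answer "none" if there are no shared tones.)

F♯ diminished seventh = F-sharp, A, C, E-flat.
F# dominant seventh = F-sharp, A-sharp, C-sharp, E.
Shared: F-sharp.

F-sharp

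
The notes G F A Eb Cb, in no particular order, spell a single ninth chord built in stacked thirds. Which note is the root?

F

Stacking in thirds gives F – A – Cb – Eb – G, so F is the root — F dominant ninth flat five.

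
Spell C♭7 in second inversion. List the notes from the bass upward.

G♭  B𝄫  C♭  E♭

In root position, C♭7 is C♭–E♭–G♭–B𝄫.
Second inversion puts the fifth (G♭) in the bass.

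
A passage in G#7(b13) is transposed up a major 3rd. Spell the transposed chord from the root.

B#, D##, F##, A#, G#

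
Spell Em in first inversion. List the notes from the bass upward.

In root position, Em is E–G–B.
First inversion puts the third (G) in the bass.

G – B – E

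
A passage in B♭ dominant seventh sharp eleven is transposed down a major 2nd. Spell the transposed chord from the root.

Ab, C, Eb, Gb, D

A major 2nd down from Bb is Ab, so the new chord is Ab dominant seventh sharp eleven.
root → Ab
3rd (major 3rd) → C
5th (perfect 5th) → Eb
7th (minor 7th) → Gb
11th (augmented 11th) → D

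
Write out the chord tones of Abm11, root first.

Ab  Cb  Eb  Gb  Bb  Db

Root Ab, quality minor eleventh:
root → Ab
3rd (minor 3rd) → Cb
5th (perfect 5th) → Eb
7th (minor 7th) → Gb
9th (major 9th) → Bb
11th (perfect 11th) → Db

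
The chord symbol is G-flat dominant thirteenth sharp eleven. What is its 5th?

Root of G-flat dominant thirteenth sharp eleven = Gb. The 5th is a perfect 5th: Gb up a perfect 5th → Db.

Db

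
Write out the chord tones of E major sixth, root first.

E major sixth is a major sixth built on E.
E — root
G# — major 3rd
B — perfect 5th
C# — major 6th

E, G#, B, C#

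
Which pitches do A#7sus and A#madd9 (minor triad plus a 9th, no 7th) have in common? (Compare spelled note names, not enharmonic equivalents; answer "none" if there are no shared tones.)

A# E#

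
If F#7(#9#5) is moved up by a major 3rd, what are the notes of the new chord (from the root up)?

A# C## E## G# B##

A major 3rd up from F# is A#, so the new chord is A# dominant seventh sharp nine sharp five.
- root: A#
- major 3rd: C##
- augmented 5th: E##
- minor 7th: G#
- augmented 9th: B##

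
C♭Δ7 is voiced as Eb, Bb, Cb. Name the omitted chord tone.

Gb

C♭Δ7 = Cb, Eb, Gb, Bb. The voicing lacks the 5th (perfect 5th), Gb.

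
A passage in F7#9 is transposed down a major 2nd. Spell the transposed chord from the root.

Transposed root: F → Eb (major 2nd down). So we spell Eb dominant seventh sharp nine:
root → Eb
3rd (major 3rd) → G
5th (perfect 5th) → Bb
7th (minor 7th) → Db
9th (augmented 9th) → F#

Eb, G, Bb, Db, F#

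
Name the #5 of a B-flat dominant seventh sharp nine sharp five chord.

B-flat dominant seventh sharp nine sharp five is built on B♭; its 5th is an augmented 5th above the root.
A fifth above B uses the letter F, and the augmented 5th above B♭ is F♯.

F♯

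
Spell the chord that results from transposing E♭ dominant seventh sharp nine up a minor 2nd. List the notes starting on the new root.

F-flat A-flat C-flat E-double-flat G

Transposed root: E-flat → F-flat (minor 2nd up). So we spell F-flat dominant seventh sharp nine:
F-flat — root
A-flat — major 3rd
C-flat — perfect 5th
E-double-flat — minor 7th
G — augmented 9th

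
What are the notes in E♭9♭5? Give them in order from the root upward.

Eb G Bbb Db F

Root Eb, quality dominant ninth flat five:
Eb — root
G — major 3rd
Bbb — diminished 5th
Db — minor 7th
F — major 9th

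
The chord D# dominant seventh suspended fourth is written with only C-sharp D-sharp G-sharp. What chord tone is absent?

The full D# dominant seventh suspended fourth chord is D-sharp, G-sharp, A-sharp, C-sharp.
Comparing with the voicing, the perfect 5th (5th) — A-sharp — is absent.

A-sharp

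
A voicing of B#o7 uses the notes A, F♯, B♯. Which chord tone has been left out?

D♯

B#o7 = B♯, D♯, F♯, A. The voicing lacks the 3rd (minor 3rd), D♯.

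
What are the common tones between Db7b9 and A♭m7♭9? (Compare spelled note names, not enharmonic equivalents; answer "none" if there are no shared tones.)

Db7b9 = Db, F, Ab, Cb, Ebb.
A♭m7♭9 = Ab, Cb, Eb, Gb, Bbb.
Shared: Ab, Cb.

Ab, Cb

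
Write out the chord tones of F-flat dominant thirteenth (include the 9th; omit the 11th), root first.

F-flat dominant thirteenth is a dominant thirteenth built on Fb.
root → Fb
3rd (major 3rd) → Ab
5th (perfect 5th) → Cb
7th (minor 7th) → Ebb
9th (major 9th) → Gb
13th (major 13th) → Db

Fb, Ab, Cb, Ebb, Gb, Db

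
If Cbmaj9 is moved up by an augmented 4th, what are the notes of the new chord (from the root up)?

Transposed root: Cb → F (augmented 4th up). So we spell F major ninth:
- root: F
- major 3rd: A
- perfect 5th: C
- major 7th: E
- major 9th: G

F  A  C  E  G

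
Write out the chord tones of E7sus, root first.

E  A  B  D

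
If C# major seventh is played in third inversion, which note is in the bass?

B-sharp

C# major seventh in root position is C-sharp–E-sharp–G-sharp–B-sharp.
Third inversion places the seventh in the bass, which is B-sharp.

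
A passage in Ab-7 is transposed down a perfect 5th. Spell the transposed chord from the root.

D♭ F♭ A♭ C♭

Transposed root: A♭ → D♭ (perfect 5th down). So we spell D♭ minor seventh:
D♭ — root
F♭ — minor 3rd
A♭ — perfect 5th
C♭ — minor 7th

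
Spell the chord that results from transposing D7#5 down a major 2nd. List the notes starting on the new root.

C – E – G# – Bb

A major 2nd down from D is C, so the new chord is C augmented seventh.
Root: C
Major 3rd (3rd): E
Augmented 5th (5th): G#
Minor 7th (7th): Bb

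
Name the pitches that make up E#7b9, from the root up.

E# – G## – B# – D# – F#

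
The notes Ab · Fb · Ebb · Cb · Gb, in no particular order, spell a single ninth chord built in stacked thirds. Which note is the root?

Stacking in thirds gives Fb – Ab – Cb – Ebb – Gb, so Fb is the root — Fb dominant ninth.

Fb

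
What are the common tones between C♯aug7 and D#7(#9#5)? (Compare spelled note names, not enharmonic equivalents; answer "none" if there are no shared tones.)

C#

C♯aug7: C# E# G## B
D#7(#9#5): D# F## A## C# E##
Common to both → C#.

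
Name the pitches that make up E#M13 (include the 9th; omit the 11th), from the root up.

E#M13 is a major thirteenth built on E#.
root → E#
3rd (major 3rd) → G##
5th (perfect 5th) → B#
7th (major 7th) → D##
9th (major 9th) → F##
13th (major 13th) → C##

E# – G## – B# – D## – F## – C##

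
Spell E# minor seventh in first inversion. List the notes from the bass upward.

G-sharp B-sharp D-sharp E-sharp

E# minor seventh = E-sharp–G-sharp–B-sharp–D-sharp; first inversion → third (G-sharp) lowest.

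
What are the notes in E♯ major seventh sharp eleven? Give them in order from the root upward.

E♯ major seventh sharp eleven: major seventh sharp eleven on E#.
root → E#
3rd (major 3rd) → G##
5th (perfect 5th) → B#
7th (major 7th) → D##
11th (augmented 11th) → A##

E# – G## – B# – D## – A##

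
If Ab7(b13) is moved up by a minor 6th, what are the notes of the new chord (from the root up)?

Transposed root: Ab → Fb (minor 6th up). So we spell Fb dominant seventh flat thirteen:
root → Fb
3rd (major 3rd) → Ab
5th (perfect 5th) → Cb
7th (minor 7th) → Ebb
13th (minor 13th) → Dbb

Fb Ab Cb Ebb Dbb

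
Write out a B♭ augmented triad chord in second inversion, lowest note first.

B♭ augmented triad = B-flat–D–F-sharp; second inversion → fifth (F-sharp) lowest.

F-sharp, B-flat, D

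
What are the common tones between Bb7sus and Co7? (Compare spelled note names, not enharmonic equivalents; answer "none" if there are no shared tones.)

Bb7sus = Bb, Eb, F, Ab.
Co7 = C, Eb, Gb, Bbb.
Shared: Eb.

Eb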